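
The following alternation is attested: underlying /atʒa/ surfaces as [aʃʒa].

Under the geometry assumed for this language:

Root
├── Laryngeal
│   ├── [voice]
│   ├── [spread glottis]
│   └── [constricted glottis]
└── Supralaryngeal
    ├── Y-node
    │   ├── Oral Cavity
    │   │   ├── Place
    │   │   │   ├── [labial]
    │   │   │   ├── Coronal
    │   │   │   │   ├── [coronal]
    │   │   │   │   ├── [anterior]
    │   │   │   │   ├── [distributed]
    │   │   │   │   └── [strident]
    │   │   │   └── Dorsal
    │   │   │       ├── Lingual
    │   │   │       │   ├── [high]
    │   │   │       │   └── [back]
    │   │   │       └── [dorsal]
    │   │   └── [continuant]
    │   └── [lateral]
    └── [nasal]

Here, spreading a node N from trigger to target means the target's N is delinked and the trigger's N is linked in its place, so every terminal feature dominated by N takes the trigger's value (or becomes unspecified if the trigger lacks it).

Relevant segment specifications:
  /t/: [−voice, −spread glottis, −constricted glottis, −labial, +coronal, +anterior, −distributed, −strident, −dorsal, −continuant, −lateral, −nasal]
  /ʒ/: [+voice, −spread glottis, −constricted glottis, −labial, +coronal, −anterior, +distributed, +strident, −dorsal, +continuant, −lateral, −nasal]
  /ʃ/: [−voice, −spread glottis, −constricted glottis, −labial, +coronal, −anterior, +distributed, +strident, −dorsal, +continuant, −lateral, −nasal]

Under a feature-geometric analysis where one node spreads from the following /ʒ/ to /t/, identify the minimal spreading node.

Oral Cavity

Comparing /t/ with its surface form [ʃ], the features that change are [continuant], [anterior], [distributed], [strident].
Tracing each changed feature up the tree, the paths first meet at Oral Cavity; any lower node misses at least one of them.
If Oral Cavity spreads, every terminal under it takes /ʒ/'s value, producing [ʃ] as observed.
[voice] stays as in /t/ although /ʒ/ differs there, so no node dominating it spread; among the remaining candidates Oral Cavity is the lowest that derives the output.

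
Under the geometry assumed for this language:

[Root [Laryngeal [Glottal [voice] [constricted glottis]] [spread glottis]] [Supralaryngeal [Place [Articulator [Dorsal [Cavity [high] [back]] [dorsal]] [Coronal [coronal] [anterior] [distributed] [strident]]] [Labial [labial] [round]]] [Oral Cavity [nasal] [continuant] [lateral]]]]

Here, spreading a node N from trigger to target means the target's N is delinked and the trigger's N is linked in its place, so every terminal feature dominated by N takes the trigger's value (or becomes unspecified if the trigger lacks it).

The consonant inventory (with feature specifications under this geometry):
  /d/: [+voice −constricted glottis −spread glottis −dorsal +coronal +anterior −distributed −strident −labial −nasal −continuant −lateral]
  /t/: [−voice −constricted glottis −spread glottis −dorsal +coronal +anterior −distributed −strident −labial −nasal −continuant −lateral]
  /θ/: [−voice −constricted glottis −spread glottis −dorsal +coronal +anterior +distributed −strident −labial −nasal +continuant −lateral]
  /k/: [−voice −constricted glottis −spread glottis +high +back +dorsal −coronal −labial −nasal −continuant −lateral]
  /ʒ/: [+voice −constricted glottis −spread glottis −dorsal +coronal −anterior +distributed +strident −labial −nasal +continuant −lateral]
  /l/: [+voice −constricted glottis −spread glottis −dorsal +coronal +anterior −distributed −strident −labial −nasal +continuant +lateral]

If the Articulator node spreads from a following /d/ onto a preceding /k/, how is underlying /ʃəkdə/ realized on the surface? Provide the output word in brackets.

The Articulator node dominates the terminals [high], [back], [dorsal], [coronal], [anterior], [distributed], [strident].
Spreading Articulator from /d/ onto /k/ replaces those values with /d/'s: [−dorsal], [+coronal], [+anterior], [−distributed], [−strident]. Features outside Articulator ([voice], [constricted glottis], [spread glottis], …) stay as in /k/.
Among the inventory, only /t/ has exactly this specification, giving the surface form [ʃətdə].

[ʃətdə]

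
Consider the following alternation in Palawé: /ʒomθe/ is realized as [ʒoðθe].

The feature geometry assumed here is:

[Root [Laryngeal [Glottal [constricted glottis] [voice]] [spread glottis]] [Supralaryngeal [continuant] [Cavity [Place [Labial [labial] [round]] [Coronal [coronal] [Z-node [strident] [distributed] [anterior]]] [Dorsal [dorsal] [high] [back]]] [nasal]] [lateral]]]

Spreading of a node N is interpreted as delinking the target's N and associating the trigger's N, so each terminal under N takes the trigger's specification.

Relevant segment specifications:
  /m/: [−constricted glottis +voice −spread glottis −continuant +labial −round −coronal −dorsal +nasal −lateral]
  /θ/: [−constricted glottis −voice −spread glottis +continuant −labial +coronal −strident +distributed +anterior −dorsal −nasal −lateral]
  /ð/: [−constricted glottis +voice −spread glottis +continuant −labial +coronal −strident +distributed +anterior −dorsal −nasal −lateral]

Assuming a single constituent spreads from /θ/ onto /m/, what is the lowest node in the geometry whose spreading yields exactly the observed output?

Supralaryngeal

Comparing /m/ with its surface form [ð], the features that change are [nasal], [continuant], [labial], [round], [coronal], [anterior], [distributed], [strident].
In this geometry the lowest node dominating all of them is Supralaryngeal: every daughter of Supralaryngeal dominates only a proper subset, so no lower node suffices.
Spreading Supralaryngeal from /θ/ overwrites each of those terminals with /θ/'s values, yielding exactly [ð].
[voice] — on which /θ/ differs from /m/ — is unchanged, so Root cannot have spread; the constituent is no larger than Supralaryngeal.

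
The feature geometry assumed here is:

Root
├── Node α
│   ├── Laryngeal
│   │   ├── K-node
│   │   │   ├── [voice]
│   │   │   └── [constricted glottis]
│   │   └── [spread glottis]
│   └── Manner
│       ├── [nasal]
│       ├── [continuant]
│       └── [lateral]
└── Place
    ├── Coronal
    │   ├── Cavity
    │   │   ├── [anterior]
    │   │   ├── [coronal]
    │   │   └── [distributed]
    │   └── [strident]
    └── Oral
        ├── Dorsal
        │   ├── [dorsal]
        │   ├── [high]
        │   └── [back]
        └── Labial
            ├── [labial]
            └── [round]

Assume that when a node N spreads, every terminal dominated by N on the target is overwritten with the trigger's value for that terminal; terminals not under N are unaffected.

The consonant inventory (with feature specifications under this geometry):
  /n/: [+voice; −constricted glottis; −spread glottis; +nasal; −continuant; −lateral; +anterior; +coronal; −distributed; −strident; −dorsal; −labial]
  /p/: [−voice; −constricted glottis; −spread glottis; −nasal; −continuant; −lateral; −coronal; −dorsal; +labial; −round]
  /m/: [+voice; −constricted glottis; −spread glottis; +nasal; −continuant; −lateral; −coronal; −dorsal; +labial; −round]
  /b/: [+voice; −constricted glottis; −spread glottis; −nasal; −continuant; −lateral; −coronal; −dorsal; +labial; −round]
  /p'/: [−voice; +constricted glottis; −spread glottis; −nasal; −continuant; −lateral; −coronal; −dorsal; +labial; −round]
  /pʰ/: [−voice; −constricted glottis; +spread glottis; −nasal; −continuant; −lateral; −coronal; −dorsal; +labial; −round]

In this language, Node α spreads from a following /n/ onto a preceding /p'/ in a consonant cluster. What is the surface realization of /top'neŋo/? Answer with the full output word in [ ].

[tomneŋo]

The Node α node dominates the terminals [voice], [constricted glottis], [spread glottis], [nasal], [continuant], [lateral].
Spreading Node α from /n/ onto /p'/ replaces those values with /n/'s: [+voice], [−constricted glottis], [−spread glottis], [+nasal], [−continuant], [−lateral]. Features outside Node α ([coronal], [dorsal], [labial], …) stay as in /p'/.
The resulting bundle matches /m/ in the inventory; substituting it for /p'/ gives [tomneŋo].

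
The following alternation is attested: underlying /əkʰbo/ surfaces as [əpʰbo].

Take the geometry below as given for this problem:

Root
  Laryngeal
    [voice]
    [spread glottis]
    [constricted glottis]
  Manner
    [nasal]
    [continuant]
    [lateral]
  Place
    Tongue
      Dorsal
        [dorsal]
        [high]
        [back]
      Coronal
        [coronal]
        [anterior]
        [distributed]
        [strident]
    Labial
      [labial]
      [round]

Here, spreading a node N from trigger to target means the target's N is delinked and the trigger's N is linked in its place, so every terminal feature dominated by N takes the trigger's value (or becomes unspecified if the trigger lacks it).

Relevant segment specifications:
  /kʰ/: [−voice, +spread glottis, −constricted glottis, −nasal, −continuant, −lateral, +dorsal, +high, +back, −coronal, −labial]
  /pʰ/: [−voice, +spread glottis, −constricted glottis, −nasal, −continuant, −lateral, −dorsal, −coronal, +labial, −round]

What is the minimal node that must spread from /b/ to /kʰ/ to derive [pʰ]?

Comparing /kʰ/ with its surface form [pʰ], the features that change are [labial], [round], [dorsal], [high], [back].
Tracing each changed feature up the tree, the paths first meet at Place; any lower node misses at least one of them.
Delinking /kʰ/'s Place and associating /b/'s Place gives precisely the feature bundle of [pʰ].
[voice], [spread glottis] — on which /b/ differs from /kʰ/ — are unchanged, so Root cannot have spread; the constituent is no larger than Place.

Place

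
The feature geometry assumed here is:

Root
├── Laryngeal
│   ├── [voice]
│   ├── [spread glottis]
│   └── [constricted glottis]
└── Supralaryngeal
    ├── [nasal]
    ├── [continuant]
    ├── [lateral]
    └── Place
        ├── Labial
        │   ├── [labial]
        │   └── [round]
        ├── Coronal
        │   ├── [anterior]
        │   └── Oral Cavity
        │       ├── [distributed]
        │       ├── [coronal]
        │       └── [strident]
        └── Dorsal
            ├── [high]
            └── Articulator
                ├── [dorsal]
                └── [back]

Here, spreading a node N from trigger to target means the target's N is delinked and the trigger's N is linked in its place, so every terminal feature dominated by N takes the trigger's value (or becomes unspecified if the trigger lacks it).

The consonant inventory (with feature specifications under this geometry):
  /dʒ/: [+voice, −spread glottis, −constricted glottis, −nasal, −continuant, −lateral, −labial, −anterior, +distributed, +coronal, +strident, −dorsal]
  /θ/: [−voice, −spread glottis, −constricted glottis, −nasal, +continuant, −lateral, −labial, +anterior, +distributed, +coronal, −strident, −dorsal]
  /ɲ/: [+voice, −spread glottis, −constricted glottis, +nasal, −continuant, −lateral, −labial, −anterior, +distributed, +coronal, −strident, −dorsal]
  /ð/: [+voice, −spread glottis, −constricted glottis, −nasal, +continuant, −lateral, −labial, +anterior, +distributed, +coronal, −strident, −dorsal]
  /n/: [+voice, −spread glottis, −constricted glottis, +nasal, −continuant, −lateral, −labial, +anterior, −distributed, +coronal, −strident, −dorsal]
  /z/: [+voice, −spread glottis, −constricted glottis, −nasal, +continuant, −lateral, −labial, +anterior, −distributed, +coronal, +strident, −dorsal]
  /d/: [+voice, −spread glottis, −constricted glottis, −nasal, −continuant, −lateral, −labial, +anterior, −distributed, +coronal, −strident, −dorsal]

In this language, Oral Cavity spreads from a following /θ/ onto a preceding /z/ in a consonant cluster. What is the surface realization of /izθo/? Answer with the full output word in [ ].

The Oral Cavity node dominates the terminals [distributed], [coronal], [strident].
The target acquires /θ/'s values for everything under Oral Cavity — [+distributed], [+coronal], [−strident] — while keeping its own [voice], [spread glottis], [constricted glottis], ….
Among the inventory, only /ð/ has exactly this specification, giving the surface form [iðθo].

[iðθo]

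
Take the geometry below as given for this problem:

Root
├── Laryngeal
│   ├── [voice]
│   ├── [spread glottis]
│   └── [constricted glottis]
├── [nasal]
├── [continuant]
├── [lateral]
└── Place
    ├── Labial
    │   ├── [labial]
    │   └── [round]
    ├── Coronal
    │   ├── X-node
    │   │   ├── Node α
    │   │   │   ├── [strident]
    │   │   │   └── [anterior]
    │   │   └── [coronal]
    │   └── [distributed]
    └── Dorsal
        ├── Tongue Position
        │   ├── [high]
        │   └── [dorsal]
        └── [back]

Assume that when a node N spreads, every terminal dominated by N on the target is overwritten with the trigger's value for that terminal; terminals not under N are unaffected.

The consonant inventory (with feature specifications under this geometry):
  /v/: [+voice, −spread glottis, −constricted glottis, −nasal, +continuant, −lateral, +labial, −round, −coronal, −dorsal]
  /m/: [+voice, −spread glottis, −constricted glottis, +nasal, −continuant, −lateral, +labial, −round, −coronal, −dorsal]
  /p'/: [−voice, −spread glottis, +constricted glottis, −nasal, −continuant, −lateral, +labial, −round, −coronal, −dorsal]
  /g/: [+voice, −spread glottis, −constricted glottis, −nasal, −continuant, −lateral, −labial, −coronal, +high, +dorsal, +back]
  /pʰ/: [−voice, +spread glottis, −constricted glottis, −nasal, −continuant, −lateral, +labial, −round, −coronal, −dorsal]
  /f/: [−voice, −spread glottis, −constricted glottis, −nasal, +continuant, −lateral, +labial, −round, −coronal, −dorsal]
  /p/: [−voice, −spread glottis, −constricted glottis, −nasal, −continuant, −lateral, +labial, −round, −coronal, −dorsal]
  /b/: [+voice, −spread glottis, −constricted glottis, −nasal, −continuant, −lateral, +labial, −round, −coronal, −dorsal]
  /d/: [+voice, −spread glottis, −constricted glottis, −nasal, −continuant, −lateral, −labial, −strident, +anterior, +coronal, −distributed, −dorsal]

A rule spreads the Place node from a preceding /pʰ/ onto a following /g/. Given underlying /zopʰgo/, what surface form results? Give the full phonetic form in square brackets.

Terminals under Place in this geometry: [labial], [round], [strident], [anterior], [coronal], [distributed], [high], [dorsal], [back].
After delinking /g/'s Place and linking /pʰ/'s, the affected terminals become [+labial], [−round], [−coronal], [−dorsal]; [voice], [spread glottis], [constricted glottis], … (outside Place) are retained from /g/.
Among the inventory, only /b/ has exactly this specification, giving the surface form [zopʰbo].

[zopʰbo]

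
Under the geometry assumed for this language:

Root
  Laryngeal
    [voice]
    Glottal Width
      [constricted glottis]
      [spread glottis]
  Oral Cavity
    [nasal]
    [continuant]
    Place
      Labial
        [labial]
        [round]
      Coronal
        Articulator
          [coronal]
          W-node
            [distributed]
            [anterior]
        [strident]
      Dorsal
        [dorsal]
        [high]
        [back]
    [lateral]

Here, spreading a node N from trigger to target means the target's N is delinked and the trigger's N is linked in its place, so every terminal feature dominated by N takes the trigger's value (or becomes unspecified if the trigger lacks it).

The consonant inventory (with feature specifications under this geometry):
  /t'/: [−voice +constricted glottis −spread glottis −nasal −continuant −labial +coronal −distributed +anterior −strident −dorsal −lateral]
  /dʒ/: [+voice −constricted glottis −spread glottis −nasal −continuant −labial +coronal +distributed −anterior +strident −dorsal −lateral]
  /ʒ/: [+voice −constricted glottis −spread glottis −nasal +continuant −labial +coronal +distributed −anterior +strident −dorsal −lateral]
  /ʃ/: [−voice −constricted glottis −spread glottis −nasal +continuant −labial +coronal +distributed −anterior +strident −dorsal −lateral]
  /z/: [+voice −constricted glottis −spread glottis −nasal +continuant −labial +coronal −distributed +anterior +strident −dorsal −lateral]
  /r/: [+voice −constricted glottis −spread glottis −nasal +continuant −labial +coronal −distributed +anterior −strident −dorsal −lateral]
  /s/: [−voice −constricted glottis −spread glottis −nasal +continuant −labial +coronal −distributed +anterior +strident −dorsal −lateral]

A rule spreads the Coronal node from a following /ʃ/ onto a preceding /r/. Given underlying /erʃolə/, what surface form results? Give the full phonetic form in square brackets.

Coronal immediately or transitively dominates [coronal], [distributed], [anterior], [strident].
Spreading Coronal from /ʃ/ onto /r/ replaces those values with /ʃ/'s: [+coronal], [+distributed], [−anterior], [+strident]. Features outside Coronal ([voice], [constricted glottis], [spread glottis], …) stay as in /r/.
This feature bundle is that of [ʒ], so /erʃolə/ surfaces as [eʒʃolə].

[eʒʃolə]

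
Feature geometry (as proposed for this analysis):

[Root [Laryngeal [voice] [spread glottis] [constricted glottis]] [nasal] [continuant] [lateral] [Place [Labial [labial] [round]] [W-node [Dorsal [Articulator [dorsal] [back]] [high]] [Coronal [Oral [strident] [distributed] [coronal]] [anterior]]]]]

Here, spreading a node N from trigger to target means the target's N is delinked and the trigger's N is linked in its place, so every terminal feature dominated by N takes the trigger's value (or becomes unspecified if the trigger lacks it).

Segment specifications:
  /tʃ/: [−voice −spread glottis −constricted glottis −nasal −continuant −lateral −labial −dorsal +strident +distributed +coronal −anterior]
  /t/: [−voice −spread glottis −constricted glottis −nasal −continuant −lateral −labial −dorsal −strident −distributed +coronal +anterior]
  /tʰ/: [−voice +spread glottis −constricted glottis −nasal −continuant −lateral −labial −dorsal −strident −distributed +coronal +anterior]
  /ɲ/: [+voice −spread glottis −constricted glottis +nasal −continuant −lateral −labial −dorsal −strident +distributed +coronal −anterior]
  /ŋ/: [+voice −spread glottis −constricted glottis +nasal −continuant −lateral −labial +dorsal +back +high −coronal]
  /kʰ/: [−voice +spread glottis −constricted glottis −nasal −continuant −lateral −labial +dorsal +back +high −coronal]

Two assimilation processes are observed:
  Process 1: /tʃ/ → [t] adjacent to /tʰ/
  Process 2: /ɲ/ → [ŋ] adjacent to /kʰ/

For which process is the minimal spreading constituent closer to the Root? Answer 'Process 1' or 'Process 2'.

In Process 1, [anterior], [distributed], [strident] change, so the minimal spreading node is Coronal at depth 3.
Process 2 alters [coronal], [anterior], [distributed], [strident], [dorsal], [high], [back]; the lowest common ancestor is W-node (depth 2 from Root).
W-node is closer to Root than Coronal, so Process 2 spreads the higher node.

Process 2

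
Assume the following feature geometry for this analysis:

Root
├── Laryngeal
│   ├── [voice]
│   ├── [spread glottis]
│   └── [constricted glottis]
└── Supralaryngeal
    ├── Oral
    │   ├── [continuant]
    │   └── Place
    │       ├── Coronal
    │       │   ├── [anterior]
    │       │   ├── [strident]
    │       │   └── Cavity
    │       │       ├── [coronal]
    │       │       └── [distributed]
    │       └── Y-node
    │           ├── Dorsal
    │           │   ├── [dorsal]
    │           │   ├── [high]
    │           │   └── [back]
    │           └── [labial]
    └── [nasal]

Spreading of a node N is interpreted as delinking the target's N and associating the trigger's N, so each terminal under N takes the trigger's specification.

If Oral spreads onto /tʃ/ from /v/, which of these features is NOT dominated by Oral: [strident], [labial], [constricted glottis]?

Under this geometry, Oral contains [continuant], [anterior], [strident], [coronal], [distributed], [dorsal], [high], [back], [labial].
[labial], [strident] all lie under Oral, so they are overwritten when Oral spreads.
[constricted glottis] attaches under Laryngeal, not under Oral, so /tʃ/ retains its own value for [constricted glottis].

[constricted glottis]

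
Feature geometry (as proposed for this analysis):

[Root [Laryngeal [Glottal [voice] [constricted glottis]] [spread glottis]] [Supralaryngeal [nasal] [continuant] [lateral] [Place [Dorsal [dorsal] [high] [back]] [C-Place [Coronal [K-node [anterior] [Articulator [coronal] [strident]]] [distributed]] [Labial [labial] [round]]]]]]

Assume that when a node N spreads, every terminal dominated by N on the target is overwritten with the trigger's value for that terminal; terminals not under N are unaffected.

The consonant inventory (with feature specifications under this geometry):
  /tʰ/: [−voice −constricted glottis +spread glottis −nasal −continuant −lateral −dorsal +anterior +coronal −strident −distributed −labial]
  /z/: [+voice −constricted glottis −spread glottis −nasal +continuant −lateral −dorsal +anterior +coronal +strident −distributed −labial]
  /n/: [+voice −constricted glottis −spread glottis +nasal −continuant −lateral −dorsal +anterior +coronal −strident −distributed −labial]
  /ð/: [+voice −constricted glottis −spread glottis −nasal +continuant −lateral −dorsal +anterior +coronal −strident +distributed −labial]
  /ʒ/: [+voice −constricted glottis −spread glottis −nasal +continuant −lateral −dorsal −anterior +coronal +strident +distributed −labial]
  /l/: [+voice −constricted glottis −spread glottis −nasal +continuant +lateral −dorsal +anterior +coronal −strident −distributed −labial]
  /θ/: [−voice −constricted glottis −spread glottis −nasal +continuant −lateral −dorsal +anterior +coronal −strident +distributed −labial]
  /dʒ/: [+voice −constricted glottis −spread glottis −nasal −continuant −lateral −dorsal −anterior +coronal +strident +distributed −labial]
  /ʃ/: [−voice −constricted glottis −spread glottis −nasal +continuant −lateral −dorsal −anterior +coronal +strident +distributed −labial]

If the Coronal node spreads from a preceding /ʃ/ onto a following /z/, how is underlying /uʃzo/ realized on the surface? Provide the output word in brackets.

The Coronal node dominates the terminals [anterior], [coronal], [strident], [distributed].
Spreading Coronal from /ʃ/ onto /z/ replaces those values with /ʃ/'s: [−anterior], [+coronal], [+strident], [+distributed]. Features outside Coronal ([voice], [constricted glottis], [spread glottis], …) stay as in /z/.
The resulting bundle matches /ʒ/ in the inventory; substituting it for /z/ gives [uʃʒo].

[uʃʒo]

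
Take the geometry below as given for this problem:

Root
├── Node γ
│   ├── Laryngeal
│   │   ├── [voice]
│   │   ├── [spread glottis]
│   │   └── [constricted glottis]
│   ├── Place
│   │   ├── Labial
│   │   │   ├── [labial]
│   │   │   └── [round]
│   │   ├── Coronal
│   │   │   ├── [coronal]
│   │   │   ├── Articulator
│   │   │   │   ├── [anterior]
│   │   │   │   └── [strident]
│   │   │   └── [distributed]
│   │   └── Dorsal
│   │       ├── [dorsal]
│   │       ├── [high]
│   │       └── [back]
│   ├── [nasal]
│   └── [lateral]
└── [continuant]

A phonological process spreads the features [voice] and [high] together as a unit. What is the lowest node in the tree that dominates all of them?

[voice] is immediately dominated by Laryngeal.
[high] is immediately dominated by Dorsal.
These paths first converge at Node γ; no daughter of Node γ dominates all 2 features, so Node γ is the minimal constituent.

Node γ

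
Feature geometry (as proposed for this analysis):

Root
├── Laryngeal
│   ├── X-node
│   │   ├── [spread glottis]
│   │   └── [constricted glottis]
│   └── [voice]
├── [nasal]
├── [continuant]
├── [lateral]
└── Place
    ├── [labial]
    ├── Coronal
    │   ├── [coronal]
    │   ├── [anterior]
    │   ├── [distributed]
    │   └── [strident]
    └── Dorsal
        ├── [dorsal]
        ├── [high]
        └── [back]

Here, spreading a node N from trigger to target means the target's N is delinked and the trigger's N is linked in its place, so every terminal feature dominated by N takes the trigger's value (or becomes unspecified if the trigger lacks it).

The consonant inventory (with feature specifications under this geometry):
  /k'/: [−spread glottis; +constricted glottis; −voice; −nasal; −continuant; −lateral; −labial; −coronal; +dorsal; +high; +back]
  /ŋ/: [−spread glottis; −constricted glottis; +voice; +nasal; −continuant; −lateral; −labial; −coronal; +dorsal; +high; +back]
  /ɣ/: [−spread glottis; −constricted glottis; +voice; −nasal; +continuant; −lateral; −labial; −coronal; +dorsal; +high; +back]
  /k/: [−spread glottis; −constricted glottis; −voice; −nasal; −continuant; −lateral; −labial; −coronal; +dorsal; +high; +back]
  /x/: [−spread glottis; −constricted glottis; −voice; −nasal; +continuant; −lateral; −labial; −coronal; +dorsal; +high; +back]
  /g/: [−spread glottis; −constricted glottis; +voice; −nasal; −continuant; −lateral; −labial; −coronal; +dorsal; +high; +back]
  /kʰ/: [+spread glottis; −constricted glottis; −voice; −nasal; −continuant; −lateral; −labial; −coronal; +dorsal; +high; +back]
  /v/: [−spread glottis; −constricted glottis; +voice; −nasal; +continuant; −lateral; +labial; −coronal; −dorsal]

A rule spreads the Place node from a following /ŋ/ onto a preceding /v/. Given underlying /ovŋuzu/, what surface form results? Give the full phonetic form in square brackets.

Place immediately or transitively dominates [labial], [coronal], [anterior], [distributed], [strident], [dorsal], [high], [back].
After delinking /v/'s Place and linking /ŋ/'s, the affected terminals become [−labial], [−coronal], [+dorsal], [+high], [+back]; [spread glottis], [constricted glottis], [voice], … (outside Place) are retained from /v/.
Among the inventory, only /ɣ/ has exactly this specification, giving the surface form [oɣŋuzu].

[oɣŋuzu]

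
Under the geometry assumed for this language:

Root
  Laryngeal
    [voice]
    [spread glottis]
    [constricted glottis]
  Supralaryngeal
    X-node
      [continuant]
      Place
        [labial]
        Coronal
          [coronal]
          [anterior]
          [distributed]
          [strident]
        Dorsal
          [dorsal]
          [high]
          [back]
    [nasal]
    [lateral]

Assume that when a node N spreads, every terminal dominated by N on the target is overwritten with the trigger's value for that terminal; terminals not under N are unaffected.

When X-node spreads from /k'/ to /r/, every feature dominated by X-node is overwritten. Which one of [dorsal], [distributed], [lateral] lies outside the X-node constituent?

The terminals dominated by X-node are [continuant], [labial], [coronal], [anterior], [distributed], [strident], [dorsal], [high], [back].
Of the listed options, [dorsal], [distributed] are among these and would be overwritten by spreading X-node.
[lateral] is not within the X-node subtree (it hangs from Supralaryngeal), so /r/'s [lateral] value survives.

[lateral]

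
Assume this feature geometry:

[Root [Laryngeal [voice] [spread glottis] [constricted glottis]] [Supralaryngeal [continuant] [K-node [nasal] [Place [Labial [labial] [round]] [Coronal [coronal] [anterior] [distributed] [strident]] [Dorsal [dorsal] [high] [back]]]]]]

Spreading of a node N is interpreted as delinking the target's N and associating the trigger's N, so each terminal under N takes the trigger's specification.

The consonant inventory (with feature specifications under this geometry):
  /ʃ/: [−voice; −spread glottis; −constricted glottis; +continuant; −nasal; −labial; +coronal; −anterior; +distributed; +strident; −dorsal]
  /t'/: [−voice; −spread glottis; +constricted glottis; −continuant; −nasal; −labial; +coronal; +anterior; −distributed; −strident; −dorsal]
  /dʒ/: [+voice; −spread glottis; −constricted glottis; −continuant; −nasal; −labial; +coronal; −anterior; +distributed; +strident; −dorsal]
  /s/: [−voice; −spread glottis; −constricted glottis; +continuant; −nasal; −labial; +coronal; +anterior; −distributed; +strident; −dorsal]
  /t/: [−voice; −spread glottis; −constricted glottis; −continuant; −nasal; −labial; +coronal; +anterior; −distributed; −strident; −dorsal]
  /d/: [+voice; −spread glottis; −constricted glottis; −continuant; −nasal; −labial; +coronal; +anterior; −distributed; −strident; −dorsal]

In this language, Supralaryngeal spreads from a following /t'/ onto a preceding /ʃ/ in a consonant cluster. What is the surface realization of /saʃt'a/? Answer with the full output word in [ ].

[satt'a]

Supralaryngeal immediately or transitively dominates [continuant], [nasal], [labial], [round], [coronal], [anterior], [distributed], [strident], [dorsal], [high], [back].
Spreading Supralaryngeal from /t'/ onto /ʃ/ replaces those values with /t'/'s: [−continuant], [−nasal], [−labial], [+coronal], [+anterior], [−distributed], [−strident], [−dorsal]. Features outside Supralaryngeal ([voice], [spread glottis], [constricted glottis]) stay as in /ʃ/.
The resulting bundle matches /t/ in the inventory; substituting it for /ʃ/ gives [satt'a].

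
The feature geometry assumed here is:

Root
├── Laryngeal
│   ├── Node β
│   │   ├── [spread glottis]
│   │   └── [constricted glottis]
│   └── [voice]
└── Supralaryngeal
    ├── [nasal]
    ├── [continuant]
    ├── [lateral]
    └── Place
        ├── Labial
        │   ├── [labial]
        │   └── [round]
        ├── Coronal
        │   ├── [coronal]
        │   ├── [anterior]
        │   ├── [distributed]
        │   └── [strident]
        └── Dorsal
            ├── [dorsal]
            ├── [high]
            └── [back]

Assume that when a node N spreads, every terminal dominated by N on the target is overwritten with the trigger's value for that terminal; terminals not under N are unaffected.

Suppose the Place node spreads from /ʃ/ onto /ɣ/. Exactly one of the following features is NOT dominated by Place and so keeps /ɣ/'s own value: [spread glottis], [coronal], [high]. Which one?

[spread glottis]

Under this geometry, Place contains [labial], [round], [coronal], [anterior], [distributed], [strident], [dorsal], [high], [back].
Spreading Place replaces [high], [coronal] with the trigger's values, since each sits inside the Place constituent.
But [spread glottis] is a dependent of Node β, outside Place; it is therefore untouched by the spreading.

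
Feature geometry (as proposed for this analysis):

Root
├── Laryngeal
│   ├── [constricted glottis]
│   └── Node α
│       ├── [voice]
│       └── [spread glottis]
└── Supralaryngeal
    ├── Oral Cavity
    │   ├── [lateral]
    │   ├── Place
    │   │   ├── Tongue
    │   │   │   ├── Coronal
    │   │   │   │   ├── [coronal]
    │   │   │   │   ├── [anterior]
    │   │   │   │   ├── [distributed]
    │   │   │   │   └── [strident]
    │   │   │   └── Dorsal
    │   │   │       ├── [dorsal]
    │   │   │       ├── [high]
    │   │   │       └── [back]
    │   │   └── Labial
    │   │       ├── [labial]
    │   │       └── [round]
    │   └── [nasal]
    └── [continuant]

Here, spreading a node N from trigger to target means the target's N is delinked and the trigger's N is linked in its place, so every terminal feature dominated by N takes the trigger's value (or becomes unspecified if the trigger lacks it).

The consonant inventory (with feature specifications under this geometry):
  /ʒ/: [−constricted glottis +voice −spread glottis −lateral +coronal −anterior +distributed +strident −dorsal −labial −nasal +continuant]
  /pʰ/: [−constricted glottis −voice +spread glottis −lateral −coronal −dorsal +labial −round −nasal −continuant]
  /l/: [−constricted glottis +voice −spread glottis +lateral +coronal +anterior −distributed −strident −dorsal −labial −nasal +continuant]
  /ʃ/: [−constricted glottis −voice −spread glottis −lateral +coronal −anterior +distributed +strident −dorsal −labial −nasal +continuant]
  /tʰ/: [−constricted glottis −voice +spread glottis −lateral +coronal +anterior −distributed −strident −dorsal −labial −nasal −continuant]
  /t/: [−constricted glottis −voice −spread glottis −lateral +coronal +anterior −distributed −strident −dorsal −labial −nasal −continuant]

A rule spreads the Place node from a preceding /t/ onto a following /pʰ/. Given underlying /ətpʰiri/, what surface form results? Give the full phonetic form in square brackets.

[əttʰiri]

The Place node dominates the terminals [coronal], [anterior], [distributed], [strident], [dorsal], [high], [back], [labial], [round].
After delinking /pʰ/'s Place and linking /t/'s, the affected terminals become [+coronal], [+anterior], [−distributed], [−strident], [−dorsal], [−labial]; [constricted glottis], [voice], [spread glottis], … (outside Place) are retained from /pʰ/.
The resulting bundle matches /tʰ/ in the inventory; substituting it for /pʰ/ gives [əttʰiri].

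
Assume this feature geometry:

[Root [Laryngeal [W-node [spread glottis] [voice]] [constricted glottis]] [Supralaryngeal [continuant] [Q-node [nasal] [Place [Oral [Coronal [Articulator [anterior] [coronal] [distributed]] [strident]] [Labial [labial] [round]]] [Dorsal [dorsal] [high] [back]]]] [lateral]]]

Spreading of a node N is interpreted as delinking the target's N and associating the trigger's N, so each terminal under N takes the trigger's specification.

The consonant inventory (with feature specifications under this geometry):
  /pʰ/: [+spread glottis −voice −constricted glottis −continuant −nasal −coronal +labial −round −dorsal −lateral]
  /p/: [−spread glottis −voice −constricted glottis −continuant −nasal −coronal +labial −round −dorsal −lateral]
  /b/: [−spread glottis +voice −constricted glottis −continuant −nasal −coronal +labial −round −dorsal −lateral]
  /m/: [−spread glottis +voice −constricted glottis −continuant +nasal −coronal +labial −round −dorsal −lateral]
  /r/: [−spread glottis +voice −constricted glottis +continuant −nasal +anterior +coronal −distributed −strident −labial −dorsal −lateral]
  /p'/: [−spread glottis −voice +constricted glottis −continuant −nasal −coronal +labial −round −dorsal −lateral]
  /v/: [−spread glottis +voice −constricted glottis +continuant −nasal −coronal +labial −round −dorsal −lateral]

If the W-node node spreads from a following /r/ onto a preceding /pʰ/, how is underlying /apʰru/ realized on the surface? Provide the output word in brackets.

[abru]

Terminals under W-node in this geometry: [spread glottis], [voice].
Spreading W-node from /r/ onto /pʰ/ replaces those values with /r/'s: [−spread glottis], [+voice]. Features outside W-node ([constricted glottis], [continuant], [nasal], …) stay as in /pʰ/.
This feature bundle is that of [b], so /apʰru/ surfaces as [abru].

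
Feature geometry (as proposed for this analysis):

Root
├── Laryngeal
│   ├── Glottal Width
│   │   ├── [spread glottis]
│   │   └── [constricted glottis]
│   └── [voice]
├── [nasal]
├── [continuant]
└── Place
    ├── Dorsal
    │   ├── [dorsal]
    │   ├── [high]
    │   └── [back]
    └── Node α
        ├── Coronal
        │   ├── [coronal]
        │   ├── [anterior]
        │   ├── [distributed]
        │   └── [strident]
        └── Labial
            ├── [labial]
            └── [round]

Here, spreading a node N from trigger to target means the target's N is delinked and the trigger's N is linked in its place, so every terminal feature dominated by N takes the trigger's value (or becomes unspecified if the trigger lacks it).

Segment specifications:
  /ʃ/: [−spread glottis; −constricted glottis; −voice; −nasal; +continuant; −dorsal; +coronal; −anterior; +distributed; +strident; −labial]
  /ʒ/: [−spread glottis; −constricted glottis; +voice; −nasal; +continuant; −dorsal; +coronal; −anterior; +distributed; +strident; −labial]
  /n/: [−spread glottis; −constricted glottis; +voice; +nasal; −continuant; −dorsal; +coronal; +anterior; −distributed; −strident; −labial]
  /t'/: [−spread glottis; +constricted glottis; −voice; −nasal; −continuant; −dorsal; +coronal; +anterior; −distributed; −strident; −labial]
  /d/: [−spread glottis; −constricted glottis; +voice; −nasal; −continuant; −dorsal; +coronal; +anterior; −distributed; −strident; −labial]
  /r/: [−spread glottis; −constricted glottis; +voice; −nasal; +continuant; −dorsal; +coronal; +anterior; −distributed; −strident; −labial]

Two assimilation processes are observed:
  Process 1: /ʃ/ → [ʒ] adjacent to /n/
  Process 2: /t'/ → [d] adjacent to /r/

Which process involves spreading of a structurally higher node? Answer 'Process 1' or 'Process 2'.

Process 2

Process 1 alters [voice]; the lowest dominating node is [voice] (depth 2 from Root).
In Process 2, [voice], [constricted glottis] change, so the minimal spreading node is Laryngeal at depth 1.
Depth 1 < depth 2; Process 2 involves the structurally higher constituent Laryngeal.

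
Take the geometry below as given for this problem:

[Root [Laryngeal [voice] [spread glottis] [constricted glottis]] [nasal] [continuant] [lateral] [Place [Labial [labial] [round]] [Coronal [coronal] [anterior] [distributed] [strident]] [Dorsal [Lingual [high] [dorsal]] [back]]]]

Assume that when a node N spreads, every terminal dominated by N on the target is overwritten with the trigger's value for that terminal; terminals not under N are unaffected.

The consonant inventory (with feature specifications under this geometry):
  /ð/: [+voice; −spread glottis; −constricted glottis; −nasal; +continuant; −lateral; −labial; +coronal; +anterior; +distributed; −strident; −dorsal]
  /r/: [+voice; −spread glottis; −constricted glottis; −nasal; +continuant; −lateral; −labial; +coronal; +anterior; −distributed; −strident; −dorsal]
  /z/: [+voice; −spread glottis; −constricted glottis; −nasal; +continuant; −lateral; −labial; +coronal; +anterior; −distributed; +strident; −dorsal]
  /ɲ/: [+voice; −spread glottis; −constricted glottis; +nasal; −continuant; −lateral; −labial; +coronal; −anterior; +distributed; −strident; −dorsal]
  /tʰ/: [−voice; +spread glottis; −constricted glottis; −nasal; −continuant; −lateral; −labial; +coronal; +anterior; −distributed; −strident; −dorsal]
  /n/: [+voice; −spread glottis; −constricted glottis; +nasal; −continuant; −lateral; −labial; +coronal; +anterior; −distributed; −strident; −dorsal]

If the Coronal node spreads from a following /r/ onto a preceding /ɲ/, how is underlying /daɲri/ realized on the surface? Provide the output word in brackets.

[danri]

Terminals under Coronal in this geometry: [coronal], [anterior], [distributed], [strident].
Spreading Coronal from /r/ onto /ɲ/ replaces those values with /r/'s: [+coronal], [+anterior], [−distributed], [−strident]. Features outside Coronal ([voice], [spread glottis], [constricted glottis], …) stay as in /ɲ/.
The resulting bundle matches /n/ in the inventory; substituting it for /ɲ/ gives [danri].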